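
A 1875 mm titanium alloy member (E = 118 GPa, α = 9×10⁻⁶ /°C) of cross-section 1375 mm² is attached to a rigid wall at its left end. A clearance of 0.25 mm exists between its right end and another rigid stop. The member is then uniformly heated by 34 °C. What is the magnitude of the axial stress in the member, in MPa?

σ ≈ 20.4 MPa (compressive)

If the wall were absent the member would grow by αΔT L = 9×10⁻⁶ × 34 × 1875 = 0.5737 mm.
After closing the 0.25 mm clearance, 0.5737 − 0.25 = 0.3237 mm of expansion remains to be suppressed by the wall.
Compatibility: PL/(AE) = 0.3237 mm, so σ = P/A = E × (0.3237/1875) = 20.37 MPa.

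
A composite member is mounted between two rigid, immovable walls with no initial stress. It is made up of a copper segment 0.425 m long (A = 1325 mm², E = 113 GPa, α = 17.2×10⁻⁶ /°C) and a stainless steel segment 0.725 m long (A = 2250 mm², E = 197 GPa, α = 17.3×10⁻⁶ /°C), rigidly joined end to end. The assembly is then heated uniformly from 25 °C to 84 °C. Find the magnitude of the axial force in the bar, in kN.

P ≈ 262 kN (compressive)

With the walls removed the bar would change length by δ_free = Σ αᵢΔT Lᵢ = 17.2×10⁻⁶×59×425 + 17.3×10⁻⁶×59×725 = 1.171 mm.
The walls prevent any net length change, so an axial force P (same in every segment) develops. Compatibility: P · Σ Lᵢ/(AᵢEᵢ) = δ_free.
The series flexibility is Σ Lᵢ/(AᵢEᵢ) = 425/(1325×113×10³) + 725/(2250×197×10³) = 4.474×10⁻⁶ mm/N.
Hence P = δ_free / Σ(L/AE) = 1.171/4.474×10⁻⁶ = 261.8 kN (compressive).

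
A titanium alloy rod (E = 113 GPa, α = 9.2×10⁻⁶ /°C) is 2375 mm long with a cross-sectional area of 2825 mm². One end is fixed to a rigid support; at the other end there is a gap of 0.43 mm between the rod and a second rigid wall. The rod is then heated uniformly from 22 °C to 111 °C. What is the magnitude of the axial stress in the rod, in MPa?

Free thermal elongation = αΔT L = 9.2×10⁻⁶ × 89 × 2375 = 1.945 mm.
This exceeds the 0.43 mm gap, so the wall pushes back. The portion of expansion that must be recovered elastically is δ_free − gap = 1.945 − 0.43 = 1.515 mm.
That suppressed elongation corresponds to σ = E·Δ/L = 113×10³ × 1.515/2375 = 72.07 MPa.

σ ≈ 72.1 MPa (compressive)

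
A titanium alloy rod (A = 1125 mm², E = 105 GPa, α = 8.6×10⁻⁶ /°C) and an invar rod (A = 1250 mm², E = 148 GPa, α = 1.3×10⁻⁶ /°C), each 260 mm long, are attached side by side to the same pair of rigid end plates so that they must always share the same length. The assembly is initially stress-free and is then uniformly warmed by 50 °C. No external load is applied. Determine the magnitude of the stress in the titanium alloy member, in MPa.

σ ≈ 23.4 MPa (compressive)

Equilibrium of a rigid end plate with no external load gives equal and opposite internal forces ±P in the two members. Since α_{titanium alloy} > α_{invar}, heating drives the titanium alloy into compression and the invar into tension.
Compatibility of the two members (thermal + elastic change equal): (α₁ − α₂)ΔT = P·[1/(A₁E₁) + 1/(A₂E₂)].
|α₁ − α₂|·ΔT = 7.3×10⁻⁶ × 50 = 0.000365.
1/(A₁E₁) + 1/(A₂E₂) = 1/(1125×105×10³) + 1/(1250×148×10³) = 1.387×10⁻⁸ N⁻¹.
P = 0.000365 / 1.387×10⁻⁸ = 26310 N = 26.31 kN.
σ_{titanium alloy} = P/A₁ = 26310/1125 = 23.39 MPa, compressive.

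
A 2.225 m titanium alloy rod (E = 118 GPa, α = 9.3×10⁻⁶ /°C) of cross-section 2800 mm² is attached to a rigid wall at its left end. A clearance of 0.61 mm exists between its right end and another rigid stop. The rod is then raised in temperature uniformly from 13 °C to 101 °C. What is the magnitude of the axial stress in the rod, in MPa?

Unrestrained expansion: δ_free = αΔT L = 9.3×10⁻⁶ × 88 × 2225 = 1.821 mm.
The gap closes (δ_free > 0.61 mm) and the wall then resists a further 1.821 − 0.61 = 1.211 mm of expansion.
That suppressed elongation corresponds to σ = E·Δ/L = 118×10³ × 1.211/2225 = 64.22 MPa.

σ ≈ 64.2 MPa (compressive)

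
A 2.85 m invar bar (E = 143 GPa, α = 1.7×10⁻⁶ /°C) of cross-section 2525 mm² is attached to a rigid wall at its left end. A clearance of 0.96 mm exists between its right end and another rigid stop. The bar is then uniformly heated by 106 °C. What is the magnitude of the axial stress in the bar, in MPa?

σ ≈ 0 MPa

If the wall were absent the bar would grow by αΔT L = 1.7×10⁻⁶ × 106 × 2850 = 0.5136 mm.
Since δ_free = 0.514 mm is less than the 0.96 mm gap, the bar never touches the wall. No axial force develops.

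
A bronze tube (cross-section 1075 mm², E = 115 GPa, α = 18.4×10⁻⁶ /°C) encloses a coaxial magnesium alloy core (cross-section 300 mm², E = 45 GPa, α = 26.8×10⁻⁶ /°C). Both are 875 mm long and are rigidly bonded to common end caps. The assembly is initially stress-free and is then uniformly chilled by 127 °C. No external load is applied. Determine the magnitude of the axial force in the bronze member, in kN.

The magnesium alloy has the larger α, so on cooling it would change length more than the bronze if both were free. The rigid plates force a common final length, so the magnesium alloy is put into tension and the bronze into compression, with equal and opposite forces P (no external load).
Equating the net (thermal + elastic) strains gives |α₁ − α₂|·ΔT = P·[1/(A₁E₁) + 1/(A₂E₂)].
|α₁ − α₂|·ΔT = 8.4×10⁻⁶ × 127 = 0.001067.
1/(A₁E₁) + 1/(A₂E₂) = 1/(1075×115×10³) + 1/(300×45×10³) = 8.216×10⁻⁸ N⁻¹.
So P = 0.001067 / 8.216×10⁻⁸ = 12.98 kN.

P ≈ 13 kN (compressive in the bronze)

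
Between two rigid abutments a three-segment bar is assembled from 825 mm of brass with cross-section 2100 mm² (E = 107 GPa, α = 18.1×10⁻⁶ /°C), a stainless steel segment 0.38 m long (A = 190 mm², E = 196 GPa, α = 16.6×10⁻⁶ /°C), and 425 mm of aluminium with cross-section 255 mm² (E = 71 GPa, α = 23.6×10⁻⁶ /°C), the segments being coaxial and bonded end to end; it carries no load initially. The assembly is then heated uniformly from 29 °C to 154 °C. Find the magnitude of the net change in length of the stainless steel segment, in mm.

Free thermal expansion of the whole bar: Σ αᵢΔT Lᵢ = 18.1×10⁻⁶×125×825 + 16.6×10⁻⁶×125×380 + 23.6×10⁻⁶×125×425 = 3.909 mm.
The walls prevent any net length change, so an axial force P (same in every segment) develops. Compatibility: P · Σ Lᵢ/(AᵢEᵢ) = δ_free.
Σ Lᵢ/(AᵢEᵢ) = 825/(2100×107×10³) + 380/(190×196×10³) + 425/(255×71×10³) = 3.735×10⁻⁵ mm/N.
Hence P = δ_free / Σ(L/AE) = 3.909/3.735×10⁻⁵ = 104.7 kN (compressive).
For the stainless steel segment, free thermal change = 16.6×10⁻⁶×125×380 = 0.7885 mm and elastic change from P = 104700×380/(190×196×10³) = 1.068 mm; these oppose, so the net change is 0.279 mm (segment shortens).

|ΔL| ≈ 0.279 mm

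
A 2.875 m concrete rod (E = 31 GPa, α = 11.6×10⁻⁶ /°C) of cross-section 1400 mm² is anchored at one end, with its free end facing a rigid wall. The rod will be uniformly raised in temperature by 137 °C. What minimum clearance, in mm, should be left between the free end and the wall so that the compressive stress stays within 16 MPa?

g ≈ 3.09 mm

Free expansion if unrestrained: δ_free = αΔT L = 11.6×10⁻⁶ × 137 × 2875 = 4.569 mm.
A stress of 16 MPa corresponds to the wall pushing the rod back by σL/E = 16×2875/(31×10³) = 1.484 mm.
The gap must absorb the remainder: g_min = 4.569 − 1.484 = 3.085 mm.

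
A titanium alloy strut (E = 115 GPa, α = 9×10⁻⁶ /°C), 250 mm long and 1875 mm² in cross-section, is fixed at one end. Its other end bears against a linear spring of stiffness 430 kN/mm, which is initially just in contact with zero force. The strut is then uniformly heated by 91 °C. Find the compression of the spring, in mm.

δ ≈ 0.137 mm

If the spring were absent the strut would lengthen by αΔT L = 9×10⁻⁶ × 91 × 250 = 0.2048 mm.
Let P be the compressive force at the spring. The strut shortens elastically by PL/(AE) and the spring compresses by P/k; together these equal δ_free.
So P = δ_free / [L/(AE) + 1/k] = 0.2048 / [ 250/(1875×115×10³) + 1/(430×10³) ].
P = 0.2048 / 3.485×10⁻⁶ = 58750 N.
Spring compression = P/k = 58750/(430×10³) = 0.1366 mm.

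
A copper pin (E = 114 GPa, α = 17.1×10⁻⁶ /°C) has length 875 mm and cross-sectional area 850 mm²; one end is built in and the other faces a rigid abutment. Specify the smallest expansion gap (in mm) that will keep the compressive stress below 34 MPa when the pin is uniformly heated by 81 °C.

With no wall the pin would lengthen by αΔT L = 17.1×10⁻⁶ × 81 × 875 = 1.212 mm.
At the allowable stress the elastic shortening the wall may impose is σL/E = 34 × 875 / (114×10³) = 0.261 mm.
The gap must absorb the remainder: g_min = 1.212 − 0.261 = 0.951 mm.

g ≈ 0.951 mm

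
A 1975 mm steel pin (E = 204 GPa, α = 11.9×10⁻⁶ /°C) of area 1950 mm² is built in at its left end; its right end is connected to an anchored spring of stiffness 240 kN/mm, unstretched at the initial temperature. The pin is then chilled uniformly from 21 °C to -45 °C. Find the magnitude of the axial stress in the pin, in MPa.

σ ≈ 87.1 MPa (tensile)

The unrestrained thermal change is αΔT L = 11.9×10⁻⁶ × 66 × 1975 = 1.551 mm.
With a force P in the spring, the elastic change of the pin is PL/(AE) and that of the spring is P/k; compatibility requires their sum to equal δ_free.
P [ L/(AE) + 1/k ] = δ_free → P [ 1975/(1950×204×10³) + 1/(240×10³) ] = 1.551.
P = 1.551 / 9.131×10⁻⁶ = 169900 N.
σ = P/A = 169900/1950 = 87.11 MPa.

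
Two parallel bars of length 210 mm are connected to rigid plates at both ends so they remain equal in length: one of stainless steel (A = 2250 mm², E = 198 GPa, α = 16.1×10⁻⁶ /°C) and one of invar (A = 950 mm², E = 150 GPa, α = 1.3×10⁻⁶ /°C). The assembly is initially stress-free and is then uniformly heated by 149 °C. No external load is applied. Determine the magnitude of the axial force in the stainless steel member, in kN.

P ≈ 238 kN (compressive in the stainless steel)

Both members must finish at the same length. With the larger α, the stainless steel tends to over-expand; the plates restrain it, putting the stainless steel in compression and the invar in tension. With no external load the two internal forces are equal and opposite, magnitude P.
Compatibility of the two members (thermal + elastic change equal): (α₁ − α₂)ΔT = P·[1/(A₁E₁) + 1/(A₂E₂)].
|α₁ − α₂|·ΔT = 14.8×10⁻⁶ × 149 = 0.002205.
1/(A₁E₁) + 1/(A₂E₂) = 1/(2250×198×10³) + 1/(950×150×10³) = 9.262×10⁻⁹ N⁻¹.
P = 0.002205 / 9.262×10⁻⁹ = 238100 N = 238.1 kN.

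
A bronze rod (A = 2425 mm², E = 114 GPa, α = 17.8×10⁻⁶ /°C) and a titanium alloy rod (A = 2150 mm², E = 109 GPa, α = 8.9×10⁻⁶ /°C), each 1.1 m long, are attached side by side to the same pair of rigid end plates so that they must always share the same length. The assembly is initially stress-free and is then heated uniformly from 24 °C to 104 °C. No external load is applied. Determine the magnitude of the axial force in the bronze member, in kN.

Both members must finish at the same length. With the larger α, the bronze tends to over-expand; the plates restrain it, putting the bronze in compression and the titanium alloy in tension. With no external load the two internal forces are equal and opposite, magnitude P.
Equating the net (thermal + elastic) strains gives |α₁ − α₂|·ΔT = P·[1/(A₁E₁) + 1/(A₂E₂)].
|α₁ − α₂|·ΔT = 8.9×10⁻⁶ × 80 = 0.000712.
1/(A₁E₁) + 1/(A₂E₂) = 1/(2425×114×10³) + 1/(2150×109×10³) = 7.884×10⁻⁹ N⁻¹.
So P = 0.000712 / 7.884×10⁻⁹ = 90.3 kN.

P ≈ 90.3 kN (compressive in the bronze)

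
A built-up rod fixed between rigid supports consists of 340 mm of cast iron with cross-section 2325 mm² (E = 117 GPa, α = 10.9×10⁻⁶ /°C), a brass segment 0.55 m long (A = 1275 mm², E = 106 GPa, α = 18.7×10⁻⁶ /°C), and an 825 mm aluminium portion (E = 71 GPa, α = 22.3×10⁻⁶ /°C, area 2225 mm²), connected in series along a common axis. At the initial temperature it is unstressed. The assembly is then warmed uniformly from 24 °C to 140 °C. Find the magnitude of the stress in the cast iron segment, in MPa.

If the supports were absent, the total length change would be Σ αᵢΔT Lᵢ = 10.9×10⁻⁶×116×340 + 18.7×10⁻⁶×116×550 + 22.3×10⁻⁶×116×825 = 3.757 mm.
The rigid supports impose zero overall length change; the single axial force P common to all segments must satisfy P Σ Lᵢ/(AᵢEᵢ) = δ_free.
The series flexibility is Σ Lᵢ/(AᵢEᵢ) = 340/(2325×117×10³) + 550/(1275×106×10³) + 825/(2225×71×10³) = 1.054×10⁻⁵ mm/N.
So P = 3.757 / 1.054×10⁻⁵ = 356.4 kN, compressive.
σ_{cast iron} = P / A = 356400 / 2325 = 153.3 MPa.

σ ≈ 153 MPa (compressive)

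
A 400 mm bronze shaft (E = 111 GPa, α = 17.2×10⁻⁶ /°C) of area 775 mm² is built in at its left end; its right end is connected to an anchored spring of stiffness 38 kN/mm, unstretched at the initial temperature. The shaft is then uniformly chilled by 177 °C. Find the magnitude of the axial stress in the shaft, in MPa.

If the spring were absent the shaft would shorten by αΔT L = 17.2×10⁻⁶ × 177 × 400 = 1.218 mm.
Let P be the tensile force in the spring. The shaft extends elastically by PL/(AE) and the spring stretches by P/k; together these equal δ_free.
So P = δ_free / [L/(AE) + 1/k] = 1.218 / [ 400/(775×111×10³) + 1/(38×10³) ].
P = 1.218 / 3.097×10⁻⁵ = 39330 N.
σ = P/A = 39330/775 = 50.74 MPa.

σ ≈ 50.7 MPa (tensile)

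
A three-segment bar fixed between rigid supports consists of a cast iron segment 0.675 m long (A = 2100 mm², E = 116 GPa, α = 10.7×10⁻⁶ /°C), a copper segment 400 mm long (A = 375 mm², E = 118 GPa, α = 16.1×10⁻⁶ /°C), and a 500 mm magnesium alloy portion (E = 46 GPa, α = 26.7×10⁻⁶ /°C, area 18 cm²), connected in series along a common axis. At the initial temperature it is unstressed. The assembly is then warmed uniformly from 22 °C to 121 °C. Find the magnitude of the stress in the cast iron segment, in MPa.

Free thermal expansion of the whole bar: Σ αᵢΔT Lᵢ = 10.7×10⁻⁶×99×675 + 16.1×10⁻⁶×99×400 + 26.7×10⁻⁶×99×500 = 2.674 mm.
Since the ends are fixed, an axial force P builds up, equal in every segment, with P · Σ Lᵢ/(AᵢEᵢ) = δ_free.
Σ Lᵢ/(AᵢEᵢ) = 675/(2100×116×10³) + 400/(375×118×10³) + 500/(1800×46×10³) = 1.785×10⁻⁵ mm/N.
P = 2.674 / 1.785×10⁻⁵ = 149800 N = 149.8 kN, compressive.
σ_{cast iron} = P / A = 149800 / 2100 = 71.35 MPa.

σ ≈ 71.3 MPa (compressive)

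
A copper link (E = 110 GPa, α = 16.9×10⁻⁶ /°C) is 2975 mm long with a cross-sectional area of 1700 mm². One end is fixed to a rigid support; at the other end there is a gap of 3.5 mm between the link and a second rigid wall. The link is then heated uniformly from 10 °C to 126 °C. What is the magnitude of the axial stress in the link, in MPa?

If the wall were absent the link would grow by αΔT L = 16.9×10⁻⁶ × 116 × 2975 = 5.832 mm.
After closing the 3.5 mm clearance, 5.832 − 3.5 = 2.332 mm of expansion remains to be suppressed by the wall.
So σ = E(δ_free − g)/L = 110×10³ × 2.332/2975 = 86.23 MPa.

σ ≈ 86.2 MPa (compressive)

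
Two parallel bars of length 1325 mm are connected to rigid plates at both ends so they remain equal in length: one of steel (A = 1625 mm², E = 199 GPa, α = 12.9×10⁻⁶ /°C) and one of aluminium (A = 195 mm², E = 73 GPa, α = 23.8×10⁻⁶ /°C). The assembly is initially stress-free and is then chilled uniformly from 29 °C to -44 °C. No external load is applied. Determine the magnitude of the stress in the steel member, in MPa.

Both members must finish at the same length. With the larger α, the aluminium tends to over-contract; the plates restrain it, putting the aluminium in tension and the steel in compression. With no external load the two internal forces are equal and opposite, magnitude P.
Compatibility of the two members (thermal + elastic change equal): (α₁ − α₂)ΔT = P·[1/(A₁E₁) + 1/(A₂E₂)].
|α₁ − α₂|·ΔT = 10.9×10⁻⁶ × 73 = 0.0007957.
1/(A₁E₁) + 1/(A₂E₂) = 1/(1625×199×10³) + 1/(195×73×10³) = 7.334×10⁻⁸ N⁻¹.
P = 0.0007957 / 7.334×10⁻⁸ = 10850 N = 10.85 kN.
σ_{steel} = P/A₁ = 10850/1625 = 6.676 MPa, compressive.

σ ≈ 6.68 MPa (compressive)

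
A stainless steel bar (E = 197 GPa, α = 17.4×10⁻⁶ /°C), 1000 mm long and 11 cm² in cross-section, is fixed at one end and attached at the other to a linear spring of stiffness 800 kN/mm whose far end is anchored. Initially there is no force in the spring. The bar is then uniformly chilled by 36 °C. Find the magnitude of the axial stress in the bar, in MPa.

The unrestrained thermal change is αΔT L = 17.4×10⁻⁶ × 36 × 1000 = 0.6264 mm.
With a force P in the spring, the elastic change of the bar is PL/(AE) and that of the spring is P/k; compatibility requires their sum to equal δ_free.
So P = δ_free / [L/(AE) + 1/k] = 0.6264 / [ 1000/(1100×197×10³) + 1/(800×10³) ].
P = 0.6264 / 5.865×10⁻⁶ = 106800 N.
σ = P/A = 106800/1100 = 97.1 MPa.

σ ≈ 97.1 MPa (tensile)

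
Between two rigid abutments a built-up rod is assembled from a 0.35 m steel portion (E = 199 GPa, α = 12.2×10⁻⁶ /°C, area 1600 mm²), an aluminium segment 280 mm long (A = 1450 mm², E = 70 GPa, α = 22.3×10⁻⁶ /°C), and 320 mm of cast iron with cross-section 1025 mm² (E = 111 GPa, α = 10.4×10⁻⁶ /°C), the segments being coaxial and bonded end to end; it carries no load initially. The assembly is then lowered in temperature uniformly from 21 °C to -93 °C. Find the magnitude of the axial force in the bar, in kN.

P ≈ 237 kN (tensile)

If the supports were absent, the total length change would be Σ αᵢΔT Lᵢ = 12.2×10⁻⁶×114×350 + 22.3×10⁻⁶×114×280 + 10.4×10⁻⁶×114×320 = 1.578 mm.
The walls prevent any net length change, so an axial force P (same in every segment) develops. Compatibility: P · Σ Lᵢ/(AᵢEᵢ) = δ_free.
The series flexibility is Σ Lᵢ/(AᵢEᵢ) = 350/(1600×199×10³) + 280/(1450×70×10³) + 320/(1025×111×10³) = 6.67×10⁻⁶ mm/N.
Hence P = δ_free / Σ(L/AE) = 1.578/6.67×10⁻⁶ = 236.6 kN (tensile).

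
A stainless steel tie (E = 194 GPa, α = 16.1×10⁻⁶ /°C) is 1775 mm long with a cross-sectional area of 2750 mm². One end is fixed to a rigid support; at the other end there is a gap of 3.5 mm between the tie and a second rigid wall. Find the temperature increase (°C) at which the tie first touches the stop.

The gap closes when αΔT L = 3.5 mm, since the tie is still unstressed at that instant.
So ΔT = g/(αL) = 3.5/(16.1×10⁻⁶ × 1775) = 122.5 °C.

ΔT ≈ 122 °C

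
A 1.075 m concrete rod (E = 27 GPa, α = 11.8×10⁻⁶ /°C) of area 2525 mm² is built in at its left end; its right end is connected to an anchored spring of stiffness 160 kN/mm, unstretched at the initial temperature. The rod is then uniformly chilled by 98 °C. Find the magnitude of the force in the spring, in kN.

P ≈ 56.5 kN

The unrestrained thermal change is αΔT L = 11.8×10⁻⁶ × 98 × 1075 = 1.243 mm.
With a force P in the spring, the elastic change of the rod is PL/(AE) and that of the spring is P/k; compatibility requires their sum to equal δ_free.
P [ L/(AE) + 1/k ] = δ_free → P [ 1075/(2525×27×10³) + 1/(160×10³) ] = 1.243.
P = 1.243 / 2.202×10⁻⁵ = 56460 N.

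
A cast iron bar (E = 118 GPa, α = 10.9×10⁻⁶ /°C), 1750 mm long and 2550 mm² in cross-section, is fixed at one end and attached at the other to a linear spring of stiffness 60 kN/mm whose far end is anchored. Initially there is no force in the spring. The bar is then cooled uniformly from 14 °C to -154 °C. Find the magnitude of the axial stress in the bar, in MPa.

σ ≈ 55.9 MPa (tensile)

If the spring were absent the bar would shorten by αΔT L = 10.9×10⁻⁶ × 168 × 1750 = 3.205 mm.
Let P be the tensile force in the spring. The bar extends elastically by PL/(AE) and the spring stretches by P/k; together these equal δ_free.
P [ L/(AE) + 1/k ] = δ_free → P [ 1750/(2550×118×10³) + 1/(60×10³) ] = 3.205.
P = 3.205 / 2.248×10⁻⁵ = 142500 N.
σ = P/A = 142500/2550 = 55.9 MPa.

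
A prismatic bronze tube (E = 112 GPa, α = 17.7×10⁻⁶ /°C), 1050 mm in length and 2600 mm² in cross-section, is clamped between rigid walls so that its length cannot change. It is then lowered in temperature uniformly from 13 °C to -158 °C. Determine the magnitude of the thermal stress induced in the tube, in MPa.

Because both ends are immovable the net strain is zero, and the suppressed thermal strain is αΔT = 17.7×10⁻⁶ × 171 = 3026.7×10⁻⁶.
σ = EαΔT = 112×10³ × 17.7×10⁻⁶ × 171 = 339 MPa (tensile; the tube is trying to contract).

σ ≈ 339 MPa (tensile)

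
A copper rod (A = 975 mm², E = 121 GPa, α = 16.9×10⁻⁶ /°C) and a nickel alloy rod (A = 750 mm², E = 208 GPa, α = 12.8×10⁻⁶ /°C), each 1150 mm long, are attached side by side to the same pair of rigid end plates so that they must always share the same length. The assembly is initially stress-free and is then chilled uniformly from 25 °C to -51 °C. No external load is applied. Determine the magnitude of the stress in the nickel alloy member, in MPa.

Both members must finish at the same length. With the larger α, the copper tends to over-contract; the plates restrain it, putting the copper in tension and the nickel alloy in compression. With no external load the two internal forces are equal and opposite, magnitude P.
Equating the net (thermal + elastic) strains gives |α₁ − α₂|·ΔT = P·[1/(A₁E₁) + 1/(A₂E₂)].
|α₁ − α₂|·ΔT = 4.1×10⁻⁶ × 76 = 0.0003116.
1/(A₁E₁) + 1/(A₂E₂) = 1/(975×121×10³) + 1/(750×208×10³) = 1.489×10⁻⁸ N⁻¹.
P = 0.0003116 / 1.489×10⁻⁸ = 20930 N = 20.93 kN.
σ_{nickel alloy} = P/A₂ = 20930/750 = 27.91 MPa, compressive.

σ ≈ 27.9 MPa (compressive)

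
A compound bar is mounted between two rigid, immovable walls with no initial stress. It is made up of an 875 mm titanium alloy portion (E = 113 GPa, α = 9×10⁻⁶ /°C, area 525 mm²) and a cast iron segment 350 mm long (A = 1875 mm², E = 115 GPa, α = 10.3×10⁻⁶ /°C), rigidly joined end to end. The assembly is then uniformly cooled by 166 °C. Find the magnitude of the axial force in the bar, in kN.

P ≈ 116 kN (tensile)

If the supports were absent, the total length change would be Σ αᵢΔT Lᵢ = 9×10⁻⁶×166×875 + 10.3×10⁻⁶×166×350 = 1.906 mm.
Since the ends are fixed, an axial force P builds up, equal in every segment, with P · Σ Lᵢ/(AᵢEᵢ) = δ_free.
The series flexibility is Σ Lᵢ/(AᵢEᵢ) = 875/(525×113×10³) + 350/(1875×115×10³) = 1.637×10⁻⁵ mm/N.
Hence P = δ_free / Σ(L/AE) = 1.906/1.637×10⁻⁵ = 116.4 kN (tensile).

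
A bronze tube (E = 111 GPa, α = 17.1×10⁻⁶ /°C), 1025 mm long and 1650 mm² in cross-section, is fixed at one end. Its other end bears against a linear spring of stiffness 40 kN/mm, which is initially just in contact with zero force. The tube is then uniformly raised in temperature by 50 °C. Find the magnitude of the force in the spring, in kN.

P ≈ 28.6 kN

The unrestrained thermal change is αΔT L = 17.1×10⁻⁶ × 50 × 1025 = 0.8764 mm.
Let P be the compressive force at the spring. The tube shortens elastically by PL/(AE) and the spring compresses by P/k; together these equal δ_free.
P [ L/(AE) + 1/k ] = δ_free → P [ 1025/(1650×111×10³) + 1/(40×10³) ] = 0.8764.
P = 0.8764 / 3.06×10⁻⁵ = 28640 N.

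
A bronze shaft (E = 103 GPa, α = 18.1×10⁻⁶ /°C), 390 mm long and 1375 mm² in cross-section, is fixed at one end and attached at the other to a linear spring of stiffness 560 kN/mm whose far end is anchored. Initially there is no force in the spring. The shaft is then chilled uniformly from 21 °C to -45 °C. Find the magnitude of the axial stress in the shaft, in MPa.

The unrestrained thermal change is αΔT L = 18.1×10⁻⁶ × 66 × 390 = 0.4659 mm.
With a force P in the spring, the elastic change of the shaft is PL/(AE) and that of the spring is P/k; compatibility requires their sum to equal δ_free.
So P = δ_free / [L/(AE) + 1/k] = 0.4659 / [ 390/(1375×103×10³) + 1/(560×10³) ].
P = 0.4659 / 4.539×10⁻⁶ = 102600 N.
σ = P/A = 102600/1375 = 74.64 MPa.

σ ≈ 74.6 MPa (tensile)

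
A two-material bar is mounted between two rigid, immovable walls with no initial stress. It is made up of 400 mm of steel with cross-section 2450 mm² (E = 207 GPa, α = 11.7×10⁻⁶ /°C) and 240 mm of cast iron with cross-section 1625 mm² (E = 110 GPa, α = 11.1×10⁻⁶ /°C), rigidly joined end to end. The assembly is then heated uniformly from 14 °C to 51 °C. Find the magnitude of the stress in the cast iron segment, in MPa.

σ ≈ 78.5 MPa (compressive)

With the walls removed the bar would change length by δ_free = Σ αᵢΔT Lᵢ = 11.7×10⁻⁶×37×400 + 11.1×10⁻⁶×37×240 = 0.2717 mm.
The rigid supports impose zero overall length change; the single axial force P common to all segments must satisfy P Σ Lᵢ/(AᵢEᵢ) = δ_free.
The series flexibility is Σ Lᵢ/(AᵢEᵢ) = 400/(2450×207×10³) + 240/(1625×110×10³) = 2.131×10⁻⁶ mm/N.
Hence P = δ_free / Σ(L/AE) = 0.2717/2.131×10⁻⁶ = 127.5 kN (compressive).
σ_{cast iron} = P / A = 127500 / 1625 = 78.45 MPa.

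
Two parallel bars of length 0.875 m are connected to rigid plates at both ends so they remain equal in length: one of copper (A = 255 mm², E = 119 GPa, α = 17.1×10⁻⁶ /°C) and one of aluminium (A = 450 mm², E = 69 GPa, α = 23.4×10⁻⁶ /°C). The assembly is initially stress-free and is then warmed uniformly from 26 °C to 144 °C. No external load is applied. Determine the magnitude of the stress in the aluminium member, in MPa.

The aluminium has the larger α, so on heating it would change length more than the copper if both were free. The rigid plates force a common final length, so the aluminium is put into compression and the copper into tension, with equal and opposite forces P (no external load).
Compatibility of the two members (thermal + elastic change equal): (α₁ − α₂)ΔT = P·[1/(A₁E₁) + 1/(A₂E₂)].
|α₁ − α₂|·ΔT = 6.3×10⁻⁶ × 118 = 0.0007434.
1/(A₁E₁) + 1/(A₂E₂) = 1/(255×119×10³) + 1/(450×69×10³) = 6.516×10⁻⁸ N⁻¹.
So P = 0.0007434 / 6.516×10⁻⁸ = 11.41 kN.
σ_{aluminium} = P/A₂ = 11410/450 = 25.35 MPa, compressive.

σ ≈ 25.4 MPa (compressive)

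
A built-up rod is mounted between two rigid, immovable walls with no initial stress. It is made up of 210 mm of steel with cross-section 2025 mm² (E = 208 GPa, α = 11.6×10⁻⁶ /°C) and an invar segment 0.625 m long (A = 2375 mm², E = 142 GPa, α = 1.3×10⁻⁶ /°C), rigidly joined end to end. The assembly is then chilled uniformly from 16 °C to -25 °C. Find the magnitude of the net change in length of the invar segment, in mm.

|ΔL| ≈ 0.0716 mm

If the supports were absent, the total length change would be Σ αᵢΔT Lᵢ = 11.6×10⁻⁶×41×210 + 1.3×10⁻⁶×41×625 = 0.1332 mm.
The rigid supports impose zero overall length change; the single axial force P common to all segments must satisfy P Σ Lᵢ/(AᵢEᵢ) = δ_free.
The series flexibility is Σ Lᵢ/(AᵢEᵢ) = 210/(2025×208×10³) + 625/(2375×142×10³) = 2.352×10⁻⁶ mm/N.
So P = 0.1332 / 2.352×10⁻⁶ = 56.63 kN, tensile.
For the invar segment, free thermal change = 1.3×10⁻⁶×41×625 = 0.03331 mm and elastic change from P = 56630×625/(2375×142×10³) = 0.105 mm; these oppose, so the net change is 0.0716 mm (segment lengthens).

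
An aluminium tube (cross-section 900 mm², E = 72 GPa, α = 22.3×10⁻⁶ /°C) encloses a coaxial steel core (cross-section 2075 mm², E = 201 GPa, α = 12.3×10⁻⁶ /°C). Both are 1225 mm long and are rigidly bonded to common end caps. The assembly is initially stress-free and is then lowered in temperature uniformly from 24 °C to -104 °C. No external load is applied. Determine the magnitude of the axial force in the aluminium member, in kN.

Both members must finish at the same length. With the larger α, the aluminium tends to over-contract; the plates restrain it, putting the aluminium in tension and the steel in compression. With no external load the two internal forces are equal and opposite, magnitude P.
Setting the final lengths equal and cancelling L: (α₁ − α₂)ΔT = P/(A₁E₁) + P/(A₂E₂).
|α₁ − α₂|·ΔT = 10×10⁻⁶ × 128 = 0.00128.
1/(A₁E₁) + 1/(A₂E₂) = 1/(900×72×10³) + 1/(2075×201×10³) = 1.783×10⁻⁸ N⁻¹.
So P = 0.00128 / 1.783×10⁻⁸ = 71.79 kN.

P ≈ 71.8 kN (tensile in the aluminium)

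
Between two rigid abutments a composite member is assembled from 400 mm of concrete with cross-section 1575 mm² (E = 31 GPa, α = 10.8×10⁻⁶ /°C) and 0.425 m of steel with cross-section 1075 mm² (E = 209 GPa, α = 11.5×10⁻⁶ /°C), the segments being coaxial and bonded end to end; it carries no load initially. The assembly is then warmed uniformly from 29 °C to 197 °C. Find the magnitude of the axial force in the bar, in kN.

Free thermal expansion of the whole bar: Σ αᵢΔT Lᵢ = 10.8×10⁻⁶×168×400 + 11.5×10⁻⁶×168×425 = 1.547 mm.
The walls prevent any net length change, so an axial force P (same in every segment) develops. Compatibility: P · Σ Lᵢ/(AᵢEᵢ) = δ_free.
The series flexibility is Σ Lᵢ/(AᵢEᵢ) = 400/(1575×31×10³) + 425/(1075×209×10³) = 1.008×10⁻⁵ mm/N.
P = 1.547 / 1.008×10⁻⁵ = 153400 N = 153.4 kN, compressive.

P ≈ 153 kN (compressive)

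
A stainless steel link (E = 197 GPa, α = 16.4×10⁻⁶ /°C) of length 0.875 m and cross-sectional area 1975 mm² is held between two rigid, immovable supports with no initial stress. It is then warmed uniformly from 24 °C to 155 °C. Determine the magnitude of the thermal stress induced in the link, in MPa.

σ ≈ 423 MPa (compressive)

Because both ends are immovable the net strain is zero, and the suppressed thermal strain is αΔT = 16.4×10⁻⁶ × 131 = 2148.4×10⁻⁶.
The stress required to suppress this strain is σ = Eε = 197×10³ × 2148.4×10⁻⁶ = 423.2 MPa, compressive since the link is trying to expand.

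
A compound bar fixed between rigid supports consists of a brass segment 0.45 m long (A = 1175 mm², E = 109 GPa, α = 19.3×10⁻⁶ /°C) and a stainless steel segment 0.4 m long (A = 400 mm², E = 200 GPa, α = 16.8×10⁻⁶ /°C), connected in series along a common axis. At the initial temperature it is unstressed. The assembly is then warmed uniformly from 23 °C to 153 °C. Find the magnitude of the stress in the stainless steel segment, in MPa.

If the supports were absent, the total length change would be Σ αᵢΔT Lᵢ = 19.3×10⁻⁶×130×450 + 16.8×10⁻⁶×130×400 = 2.003 mm.
Since the ends are fixed, an axial force P builds up, equal in every segment, with P · Σ Lᵢ/(AᵢEᵢ) = δ_free.
Σ Lᵢ/(AᵢEᵢ) = 450/(1175×109×10³) + 400/(400×200×10³) = 8.514×10⁻⁶ mm/N.
So P = 2.003 / 8.514×10⁻⁶ = 235.2 kN, compressive.
σ_{stainless steel} = P / A = 235200 / 400 = 588.1 MPa.

σ ≈ 588 MPa (compressive)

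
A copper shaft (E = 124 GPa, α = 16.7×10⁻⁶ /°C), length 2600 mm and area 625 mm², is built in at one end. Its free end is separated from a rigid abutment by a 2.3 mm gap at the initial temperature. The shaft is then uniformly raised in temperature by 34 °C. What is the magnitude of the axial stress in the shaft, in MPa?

σ ≈ 0 MPa

Unrestrained expansion: δ_free = αΔT L = 16.7×10⁻⁶ × 34 × 2600 = 1.476 mm.
This is smaller than the 2.3 mm clearance, so the shaft expands freely without reaching the stop — the stress is zero.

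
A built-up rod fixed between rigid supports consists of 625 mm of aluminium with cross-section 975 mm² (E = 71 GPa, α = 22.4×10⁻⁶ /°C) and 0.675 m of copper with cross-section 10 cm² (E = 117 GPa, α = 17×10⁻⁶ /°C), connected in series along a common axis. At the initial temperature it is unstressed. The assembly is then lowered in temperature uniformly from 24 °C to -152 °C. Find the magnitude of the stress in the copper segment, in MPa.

σ ≈ 303 MPa (tensile)

Free thermal contraction of the whole bar: Σ αᵢΔT Lᵢ = 22.4×10⁻⁶×176×625 + 17×10⁻⁶×176×675 = 4.484 mm.
Since the ends are fixed, an axial force P builds up, equal in every segment, with P · Σ Lᵢ/(AᵢEᵢ) = δ_free.
The series flexibility is Σ Lᵢ/(AᵢEᵢ) = 625/(975×71×10³) + 675/(1000×117×10³) = 1.48×10⁻⁵ mm/N.
Hence P = δ_free / Σ(L/AE) = 4.484/1.48×10⁻⁵ = 303 kN (tensile).
σ_{copper} = P / A = 303000 / 1000 = 303 MPa.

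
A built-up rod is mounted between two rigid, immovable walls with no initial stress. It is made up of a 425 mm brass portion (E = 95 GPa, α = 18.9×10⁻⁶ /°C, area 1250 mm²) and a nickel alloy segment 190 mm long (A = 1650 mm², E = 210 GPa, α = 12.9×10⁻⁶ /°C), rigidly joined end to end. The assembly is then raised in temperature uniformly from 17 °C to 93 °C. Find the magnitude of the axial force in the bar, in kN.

Free thermal expansion of the whole bar: Σ αᵢΔT Lᵢ = 18.9×10⁻⁶×76×425 + 12.9×10⁻⁶×76×190 = 0.7967 mm.
The walls prevent any net length change, so an axial force P (same in every segment) develops. Compatibility: P · Σ Lᵢ/(AᵢEᵢ) = δ_free.
Σ Lᵢ/(AᵢEᵢ) = 425/(1250×95×10³) + 190/(1650×210×10³) = 4.127×10⁻⁶ mm/N.
So P = 0.7967 / 4.127×10⁻⁶ = 193 kN, compressive.

P ≈ 193 kN (compressive)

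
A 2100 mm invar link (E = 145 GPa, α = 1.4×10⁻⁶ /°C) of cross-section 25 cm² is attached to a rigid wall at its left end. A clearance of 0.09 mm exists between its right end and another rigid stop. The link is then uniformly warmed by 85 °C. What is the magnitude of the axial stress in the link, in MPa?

Unrestrained expansion: δ_free = αΔT L = 1.4×10⁻⁶ × 85 × 2100 = 0.2499 mm.
This exceeds the 0.09 mm gap, so the wall pushes back. The portion of expansion that must be recovered elastically is δ_free − gap = 0.2499 − 0.09 = 0.1599 mm.
That suppressed elongation corresponds to σ = E·Δ/L = 145×10³ × 0.1599/2100 = 11.04 MPa.

σ ≈ 11 MPa (compressive)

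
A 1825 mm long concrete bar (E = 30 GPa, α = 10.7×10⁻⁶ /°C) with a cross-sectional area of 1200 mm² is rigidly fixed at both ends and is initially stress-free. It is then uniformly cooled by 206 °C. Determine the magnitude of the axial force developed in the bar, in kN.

The ends cannot move, so σ = EαΔT = 30×10³ × 10.7×10⁻⁶ × 206 = 66.13 MPa.
Axial force P = σA = 66.13 × 1200 = 79350 N = 79.35 kN, tensile.

P ≈ 79.4 kN (tensile)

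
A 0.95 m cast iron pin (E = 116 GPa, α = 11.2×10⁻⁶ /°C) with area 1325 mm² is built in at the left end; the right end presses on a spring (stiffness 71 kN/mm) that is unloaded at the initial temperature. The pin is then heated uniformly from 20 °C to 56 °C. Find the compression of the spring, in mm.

δ ≈ 0.266 mm

If the spring were absent the pin would lengthen by αΔT L = 11.2×10⁻⁶ × 36 × 950 = 0.383 mm.
With a force P in the spring, the elastic change of the pin is PL/(AE) and that of the spring is P/k; compatibility requires their sum to equal δ_free.
P [ L/(AE) + 1/k ] = δ_free → P [ 950/(1325×116×10³) + 1/(71×10³) ] = 0.383.
P = 0.383 / 2.027×10⁻⁵ = 18900 N.
Spring compression = P/k = 18900/(71×10³) = 0.2662 mm.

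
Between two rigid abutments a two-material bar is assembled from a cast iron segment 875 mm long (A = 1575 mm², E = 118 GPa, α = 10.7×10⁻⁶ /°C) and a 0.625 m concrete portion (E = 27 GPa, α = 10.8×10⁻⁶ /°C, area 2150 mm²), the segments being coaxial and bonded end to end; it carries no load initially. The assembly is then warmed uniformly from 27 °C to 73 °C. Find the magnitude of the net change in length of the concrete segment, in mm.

|ΔL| ≈ 0.205 mm

If the supports were absent, the total length change would be Σ αᵢΔT Lᵢ = 10.7×10⁻⁶×46×875 + 10.8×10⁻⁶×46×625 = 0.7412 mm.
Since the ends are fixed, an axial force P builds up, equal in every segment, with P · Σ Lᵢ/(AᵢEᵢ) = δ_free.
The series flexibility is Σ Lᵢ/(AᵢEᵢ) = 875/(1575×118×10³) + 625/(2150×27×10³) = 1.547×10⁻⁵ mm/N.
Hence P = δ_free / Σ(L/AE) = 0.7412/1.547×10⁻⁵ = 47.9 kN (compressive).
For the concrete segment, free thermal change = 10.8×10⁻⁶×46×625 = 0.3105 mm and elastic change from P = 47900×625/(2150×27×10³) = 0.5157 mm; these oppose, so the net change is 0.205 mm (segment shortens).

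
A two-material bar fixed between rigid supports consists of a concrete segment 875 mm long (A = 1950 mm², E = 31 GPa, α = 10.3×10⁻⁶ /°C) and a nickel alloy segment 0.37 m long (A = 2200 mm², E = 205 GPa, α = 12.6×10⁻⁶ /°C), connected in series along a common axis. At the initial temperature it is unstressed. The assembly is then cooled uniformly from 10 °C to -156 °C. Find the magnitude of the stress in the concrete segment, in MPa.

If the supports were absent, the total length change would be Σ αᵢΔT Lᵢ = 10.3×10⁻⁶×166×875 + 12.6×10⁻⁶×166×370 = 2.27 mm.
The rigid supports impose zero overall length change; the single axial force P common to all segments must satisfy P Σ Lᵢ/(AᵢEᵢ) = δ_free.
Σ Lᵢ/(AᵢEᵢ) = 875/(1950×31×10³) + 370/(2200×205×10³) = 1.53×10⁻⁵ mm/N.
So P = 2.27 / 1.53×10⁻⁵ = 148.4 kN, tensile.
σ_{concrete} = P / A = 148400 / 1950 = 76.11 MPa.

σ ≈ 76.1 MPa (tensile)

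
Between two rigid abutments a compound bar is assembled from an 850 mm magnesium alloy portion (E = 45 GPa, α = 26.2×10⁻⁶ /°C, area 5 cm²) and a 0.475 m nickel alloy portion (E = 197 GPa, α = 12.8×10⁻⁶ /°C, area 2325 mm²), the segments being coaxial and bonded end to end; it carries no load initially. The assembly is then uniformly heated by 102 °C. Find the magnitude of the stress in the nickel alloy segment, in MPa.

σ ≈ 32 MPa (compressive)

If the supports were absent, the total length change would be Σ αᵢΔT Lᵢ = 26.2×10⁻⁶×102×850 + 12.8×10⁻⁶×102×475 = 2.892 mm.
The rigid supports impose zero overall length change; the single axial force P common to all segments must satisfy P Σ Lᵢ/(AᵢEᵢ) = δ_free.
Σ Lᵢ/(AᵢEᵢ) = 850/(500×45×10³) + 475/(2325×197×10³) = 3.881×10⁻⁵ mm/N.
P = 2.892 / 3.881×10⁻⁵ = 74500 N = 74.5 kN, compressive.
σ_{nickel alloy} = P / A = 74500 / 2325 = 32.04 MPa.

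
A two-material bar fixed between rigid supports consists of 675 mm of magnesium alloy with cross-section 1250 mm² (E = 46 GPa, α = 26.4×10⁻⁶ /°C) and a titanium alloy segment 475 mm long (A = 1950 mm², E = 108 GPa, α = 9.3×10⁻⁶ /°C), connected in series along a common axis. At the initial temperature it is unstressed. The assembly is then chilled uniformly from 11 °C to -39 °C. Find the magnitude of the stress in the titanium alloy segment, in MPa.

σ ≈ 40.7 MPa (tensile)

Free thermal contraction of the whole bar: Σ αᵢΔT Lᵢ = 26.4×10⁻⁶×50×675 + 9.3×10⁻⁶×50×475 = 1.112 mm.
The walls prevent any net length change, so an axial force P (same in every segment) develops. Compatibility: P · Σ Lᵢ/(AᵢEᵢ) = δ_free.
Σ Lᵢ/(AᵢEᵢ) = 675/(1250×46×10³) + 475/(1950×108×10³) = 1.399×10⁻⁵ mm/N.
So P = 1.112 / 1.399×10⁻⁵ = 79.45 kN, tensile.
σ_{titanium alloy} = P / A = 79450 / 1950 = 40.74 MPa.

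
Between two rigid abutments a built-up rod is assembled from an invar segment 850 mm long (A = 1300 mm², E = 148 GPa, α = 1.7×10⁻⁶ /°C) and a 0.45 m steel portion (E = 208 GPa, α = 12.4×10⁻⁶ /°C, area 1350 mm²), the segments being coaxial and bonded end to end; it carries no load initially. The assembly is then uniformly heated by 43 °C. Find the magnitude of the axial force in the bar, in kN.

P ≈ 50.2 kN (compressive)

With the walls removed the bar would change length by δ_free = Σ αᵢΔT Lᵢ = 1.7×10⁻⁶×43×850 + 12.4×10⁻⁶×43×450 = 0.3021 mm.
The walls prevent any net length change, so an axial force P (same in every segment) develops. Compatibility: P · Σ Lᵢ/(AᵢEᵢ) = δ_free.
Σ Lᵢ/(AᵢEᵢ) = 850/(1300×148×10³) + 450/(1350×208×10³) = 6.02×10⁻⁶ mm/N.
P = 0.3021 / 6.02×10⁻⁶ = 50170 N = 50.17 kN, compressive.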